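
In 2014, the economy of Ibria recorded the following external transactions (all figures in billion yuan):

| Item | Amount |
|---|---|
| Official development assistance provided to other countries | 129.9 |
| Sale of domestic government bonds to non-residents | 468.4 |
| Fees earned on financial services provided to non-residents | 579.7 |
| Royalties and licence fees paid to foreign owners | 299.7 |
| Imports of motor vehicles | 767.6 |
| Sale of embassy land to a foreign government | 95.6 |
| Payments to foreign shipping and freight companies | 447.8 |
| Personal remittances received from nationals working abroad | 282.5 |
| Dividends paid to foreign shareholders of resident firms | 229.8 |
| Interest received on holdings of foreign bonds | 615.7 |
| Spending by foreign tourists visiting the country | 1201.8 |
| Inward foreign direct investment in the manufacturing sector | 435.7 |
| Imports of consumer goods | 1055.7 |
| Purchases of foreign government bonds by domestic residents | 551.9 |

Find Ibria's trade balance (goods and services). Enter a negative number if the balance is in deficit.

-789.3

Goods: -1055.7 - 767.6 = -1823.3
Services: 1201.8 - 447.8 + 579.7 - 299.7 = 1034.0
Trade balance = -1823.3 + 1034.0 = -789.3
(Excluded from the trade balance — secondary income: official development assistance provided to other countries 129.9, personal remittances received from nationals working abroad 282.5; financial account: sale of domestic government bonds to non-residents 468.4, inward foreign direct investment in the manufacturing sector 435.7, purchases of foreign government bonds by domestic residents 551.9; capital account: sale of embassy land to a foreign government 95.6; primary income: dividends paid to foreign shareholders of resident firms 229.8, interest received on holdings of foreign bonds 615.7.)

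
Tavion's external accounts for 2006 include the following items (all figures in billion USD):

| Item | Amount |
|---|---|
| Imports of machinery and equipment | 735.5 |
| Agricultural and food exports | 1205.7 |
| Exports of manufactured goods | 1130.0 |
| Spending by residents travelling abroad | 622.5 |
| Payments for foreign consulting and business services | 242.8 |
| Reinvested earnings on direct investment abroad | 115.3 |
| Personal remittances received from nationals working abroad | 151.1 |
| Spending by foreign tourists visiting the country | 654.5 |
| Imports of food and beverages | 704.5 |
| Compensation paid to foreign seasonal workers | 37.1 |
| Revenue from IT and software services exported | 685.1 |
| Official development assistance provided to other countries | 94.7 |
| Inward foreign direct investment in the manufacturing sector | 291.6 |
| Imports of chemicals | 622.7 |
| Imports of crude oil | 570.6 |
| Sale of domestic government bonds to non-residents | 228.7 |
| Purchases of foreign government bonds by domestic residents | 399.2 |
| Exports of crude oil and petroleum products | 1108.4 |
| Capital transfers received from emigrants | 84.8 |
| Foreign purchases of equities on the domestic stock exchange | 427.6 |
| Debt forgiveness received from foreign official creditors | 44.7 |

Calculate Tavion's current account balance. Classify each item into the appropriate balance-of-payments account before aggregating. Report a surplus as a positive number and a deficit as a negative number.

1419.7

Goods: 1205.7 - 735.5 - 570.6 + 1108.4 + 1130.0 - 704.5 - 622.7 = 810.8
Services: -622.5 - 242.8 + 654.5 + 685.1 = 474.3
Primary income: 115.3 - 37.1 = 78.2
Secondary income: 151.1 - 94.7 = 56.4
Current account = 810.8 + 474.3 + 78.2 + 56.4 = 1419.7
(Excluded from the current account — financial account: inward foreign direct investment in the manufacturing sector 291.6, sale of domestic government bonds to non-residents 228.7, purchases of foreign government bonds by domestic residents 399.2, foreign purchases of equities on the domestic stock exchange 427.6; capital account: capital transfers received from emigrants 84.8, debt forgiveness received from foreign official creditors 44.7.)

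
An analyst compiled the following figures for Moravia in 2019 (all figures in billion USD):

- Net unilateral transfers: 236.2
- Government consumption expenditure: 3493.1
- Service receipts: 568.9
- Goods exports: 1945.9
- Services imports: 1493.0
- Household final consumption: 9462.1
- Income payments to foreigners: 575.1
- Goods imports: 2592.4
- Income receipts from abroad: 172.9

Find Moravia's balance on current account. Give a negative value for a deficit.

Goods balance = 1945.9 - 2592.4 = -646.5
Services balance = 568.9 - 1493.0 = -924.1
Trade balance (goods + services) = -646.5 + (-924.1) = -1570.6
Net primary income = 172.9 - 575.1 = -402.2
Net secondary income = 236.2
Current account = -1570.6 + (-402.2) + 236.2 = -1736.6

-1736.6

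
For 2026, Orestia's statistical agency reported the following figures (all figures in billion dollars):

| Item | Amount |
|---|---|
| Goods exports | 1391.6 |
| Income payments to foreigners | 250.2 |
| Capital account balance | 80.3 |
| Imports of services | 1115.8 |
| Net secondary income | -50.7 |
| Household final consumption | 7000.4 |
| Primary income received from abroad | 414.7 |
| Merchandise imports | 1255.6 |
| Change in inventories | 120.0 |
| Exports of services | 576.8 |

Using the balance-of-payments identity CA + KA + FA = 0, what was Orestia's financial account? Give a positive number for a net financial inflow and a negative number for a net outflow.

Goods balance = 1391.6 - 1255.6 = 136.0
Services balance = 576.8 - 1115.8 = -539.0
Trade balance (goods + services) = 136.0 + (-539.0) = -403.0
Net primary income = 414.7 - 250.2 = 164.5
Net secondary income = -50.7
Current account = -403.0 + 164.5 + (-50.7) = -289.2
Financial account = -(-289.2 + 80.3) = 208.9

208.9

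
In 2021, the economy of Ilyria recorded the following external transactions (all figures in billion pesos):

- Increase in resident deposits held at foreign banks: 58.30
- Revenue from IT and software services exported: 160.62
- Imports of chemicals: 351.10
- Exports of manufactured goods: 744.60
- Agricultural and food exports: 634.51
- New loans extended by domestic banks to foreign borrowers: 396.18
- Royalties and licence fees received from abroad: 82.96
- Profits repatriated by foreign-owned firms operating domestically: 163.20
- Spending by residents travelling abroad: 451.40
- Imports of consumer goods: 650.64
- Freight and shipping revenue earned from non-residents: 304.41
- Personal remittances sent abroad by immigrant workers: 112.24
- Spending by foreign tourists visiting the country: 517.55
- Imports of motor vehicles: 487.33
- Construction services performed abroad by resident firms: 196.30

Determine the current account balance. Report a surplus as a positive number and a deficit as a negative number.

Goods: 744.60 + 634.51 - 351.10 - 650.64 - 487.33 = -109.96
Services: 82.96 + 196.30 + 517.55 + 160.62 + 304.41 - 451.40 = 810.44
Primary income: -163.20
Secondary income: -112.24
Current account = (-109.96) + 810.44 + (-163.20) + (-112.24) = 425.04
(Excluded from the current account — financial account: increase in resident deposits held at foreign banks 58.30, new loans extended by domestic banks to foreign borrowers 396.18.)

425.04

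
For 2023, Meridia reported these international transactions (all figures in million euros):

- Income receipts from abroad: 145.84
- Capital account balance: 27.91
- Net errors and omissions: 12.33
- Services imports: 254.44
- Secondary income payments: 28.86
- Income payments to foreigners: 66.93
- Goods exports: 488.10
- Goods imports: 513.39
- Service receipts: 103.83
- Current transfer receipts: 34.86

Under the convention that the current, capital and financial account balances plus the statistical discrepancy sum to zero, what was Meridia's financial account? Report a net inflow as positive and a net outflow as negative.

50.75

Goods balance = 488.10 - 513.39 = -25.29
Services balance = 103.83 - 254.44 = -150.61
Trade balance (goods + services) = -25.29 + (-150.61) = -175.90
Net primary income = 145.84 - 66.93 = 78.91
Net secondary income = 34.86 - 28.86 = 6.00
Current account = -175.90 + 78.91 + 6.00 = -90.99
Financial account = -(-90.99 + 27.91 + 12.33) = 50.75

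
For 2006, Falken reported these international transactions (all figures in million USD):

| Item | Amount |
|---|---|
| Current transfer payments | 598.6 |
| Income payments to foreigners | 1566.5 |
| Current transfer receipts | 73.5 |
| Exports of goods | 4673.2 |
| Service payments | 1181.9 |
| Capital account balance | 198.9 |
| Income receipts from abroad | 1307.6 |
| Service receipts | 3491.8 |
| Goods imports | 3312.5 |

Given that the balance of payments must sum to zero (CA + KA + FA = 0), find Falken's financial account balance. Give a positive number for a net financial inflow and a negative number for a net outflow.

Goods balance = 4673.2 - 3312.5 = 1360.7
Services balance = 3491.8 - 1181.9 = 2309.9
Trade balance (goods + services) = 1360.7 + 2309.9 = 3670.6
Net primary income = 1307.6 - 1566.5 = -258.9
Net secondary income = 73.5 - 598.6 = -525.1
Current account = 3670.6 + (-258.9) + (-525.1) = 2886.6
Financial account = -(2886.6 + 198.9) = -3085.5

-3085.5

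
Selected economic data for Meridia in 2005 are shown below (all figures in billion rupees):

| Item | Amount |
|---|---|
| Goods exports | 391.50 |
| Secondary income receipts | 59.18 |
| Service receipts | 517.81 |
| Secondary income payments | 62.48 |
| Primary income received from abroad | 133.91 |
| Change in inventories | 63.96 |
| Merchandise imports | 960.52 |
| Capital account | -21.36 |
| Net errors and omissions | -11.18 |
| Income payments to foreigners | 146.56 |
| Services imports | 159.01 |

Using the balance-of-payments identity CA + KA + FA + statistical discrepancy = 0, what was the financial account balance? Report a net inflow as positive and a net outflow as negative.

258.71

Goods balance = 391.50 - 960.52 = -569.02
Services balance = 517.81 - 159.01 = 358.80
Trade balance (goods + services) = -569.02 + 358.80 = -210.22
Net primary income = 133.91 - 146.56 = -12.65
Net secondary income = 59.18 - 62.48 = -3.30
Current account = -210.22 + (-12.65) + (-3.30) = -226.17
Financial account = -(-226.17 + (-21.36) + (-11.18)) = 258.71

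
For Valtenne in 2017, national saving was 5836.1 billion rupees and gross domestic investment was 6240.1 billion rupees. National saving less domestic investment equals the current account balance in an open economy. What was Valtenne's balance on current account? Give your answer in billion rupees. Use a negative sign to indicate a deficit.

S - I = CA (net lending to the rest of the world).
CA = S - I = 5836.1 - 6240.1 = -404.0

-404.0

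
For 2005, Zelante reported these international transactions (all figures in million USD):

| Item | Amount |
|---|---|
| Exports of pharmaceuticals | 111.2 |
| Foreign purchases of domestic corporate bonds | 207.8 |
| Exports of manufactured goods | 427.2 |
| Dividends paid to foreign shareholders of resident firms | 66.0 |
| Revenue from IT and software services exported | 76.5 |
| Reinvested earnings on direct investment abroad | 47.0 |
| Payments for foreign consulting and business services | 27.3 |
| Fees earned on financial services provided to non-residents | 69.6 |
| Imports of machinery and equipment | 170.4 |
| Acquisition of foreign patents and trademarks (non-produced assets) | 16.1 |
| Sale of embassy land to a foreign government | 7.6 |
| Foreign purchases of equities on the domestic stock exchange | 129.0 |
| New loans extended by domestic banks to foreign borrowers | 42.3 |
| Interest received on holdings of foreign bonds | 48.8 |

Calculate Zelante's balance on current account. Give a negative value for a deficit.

516.6

Goods: -170.4 + 111.2 + 427.2 = 368.0
Services: 76.5 - 27.3 + 69.6 = 118.8
Primary income: 48.8 + 47.0 - 66.0 = 29.8
Current account = 368.0 + 118.8 + 29.8 = 516.6
(Excluded from the current account — financial account: foreign purchases of domestic corporate bonds 207.8, foreign purchases of equities on the domestic stock exchange 129.0, new loans extended by domestic banks to foreign borrowers 42.3; capital account: acquisition of foreign patents and trademarks (non-produced assets) 16.1, sale of embassy land to a foreign government 7.6.)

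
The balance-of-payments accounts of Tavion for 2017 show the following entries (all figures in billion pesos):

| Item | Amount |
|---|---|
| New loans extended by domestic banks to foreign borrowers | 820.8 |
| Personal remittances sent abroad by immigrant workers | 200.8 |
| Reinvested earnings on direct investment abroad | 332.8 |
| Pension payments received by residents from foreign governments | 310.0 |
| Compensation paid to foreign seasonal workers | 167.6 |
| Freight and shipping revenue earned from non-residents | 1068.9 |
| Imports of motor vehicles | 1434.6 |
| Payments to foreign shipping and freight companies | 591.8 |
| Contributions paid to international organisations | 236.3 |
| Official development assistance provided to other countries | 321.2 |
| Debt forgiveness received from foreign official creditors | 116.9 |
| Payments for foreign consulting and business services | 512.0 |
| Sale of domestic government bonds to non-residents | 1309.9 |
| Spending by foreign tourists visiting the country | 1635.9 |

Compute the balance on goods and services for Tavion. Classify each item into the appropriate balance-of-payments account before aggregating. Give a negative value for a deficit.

166.4

Goods: -1434.6
Services: 1068.9 + 1635.9 - 512.0 - 591.8 = 1601.0
Trade balance = -1434.6 + 1601.0 = 166.4
(Excluded from the trade balance — financial account: new loans extended by domestic banks to foreign borrowers 820.8, sale of domestic government bonds to non-residents 1309.9; secondary income: personal remittances sent abroad by immigrant workers 200.8, pension payments received by residents from foreign governments 310.0, contributions paid to international organisations 236.3, official development assistance provided to other countries 321.2; primary income: reinvested earnings on direct investment abroad 332.8, compensation paid to foreign seasonal workers 167.6; capital account: debt forgiveness received from foreign official creditors 116.9.)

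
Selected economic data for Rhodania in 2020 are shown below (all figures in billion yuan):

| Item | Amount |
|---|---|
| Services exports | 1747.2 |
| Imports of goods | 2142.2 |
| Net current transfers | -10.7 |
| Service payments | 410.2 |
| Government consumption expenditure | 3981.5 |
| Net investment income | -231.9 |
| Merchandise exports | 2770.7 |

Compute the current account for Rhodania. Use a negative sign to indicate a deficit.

1722.9

Goods balance = 2770.7 - 2142.2 = 628.5
Services balance = 1747.2 - 410.2 = 1337.0
Trade balance (goods + services) = 628.5 + 1337.0 = 1965.5
Net primary income = -231.9
Net secondary income = -10.7
Current account = 1965.5 + (-231.9) + (-10.7) = 1722.9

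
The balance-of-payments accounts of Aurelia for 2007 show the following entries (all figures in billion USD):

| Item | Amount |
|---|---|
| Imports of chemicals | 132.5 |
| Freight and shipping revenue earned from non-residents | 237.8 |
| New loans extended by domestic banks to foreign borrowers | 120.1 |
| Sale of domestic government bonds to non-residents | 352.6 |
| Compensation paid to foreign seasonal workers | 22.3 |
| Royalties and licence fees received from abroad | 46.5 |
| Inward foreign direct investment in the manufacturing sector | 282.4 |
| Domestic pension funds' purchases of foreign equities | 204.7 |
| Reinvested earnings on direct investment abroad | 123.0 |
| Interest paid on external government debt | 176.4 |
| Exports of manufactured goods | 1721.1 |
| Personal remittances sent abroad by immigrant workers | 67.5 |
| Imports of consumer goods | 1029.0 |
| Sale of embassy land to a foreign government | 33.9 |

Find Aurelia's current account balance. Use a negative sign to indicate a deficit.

Goods: 1721.1 - 1029.0 - 132.5 = 559.6
Services: 237.8 + 46.5 = 284.3
Primary income: -22.3 + 123.0 - 176.4 = -75.7
Secondary income: -67.5
Current account = 559.6 + 284.3 + (-75.7) + (-67.5) = 700.7
(Excluded from the current account — financial account: new loans extended by domestic banks to foreign borrowers 120.1, sale of domestic government bonds to non-residents 352.6, inward foreign direct investment in the manufacturing sector 282.4, domestic pension funds' purchases of foreign equities 204.7; capital account: sale of embassy land to a foreign government 33.9.)

700.7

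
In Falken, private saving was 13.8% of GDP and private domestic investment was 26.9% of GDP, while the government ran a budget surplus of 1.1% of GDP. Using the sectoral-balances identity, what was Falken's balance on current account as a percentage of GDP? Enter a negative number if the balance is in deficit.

By the sectoral-balances identity, CA = (S_private - I) + (T - G).
Private balance = 13.8 - 26.9 = -13.1
Government balance (T - G) = 1.1
CA = -13.1 + 1.1 = -12.0

-12.0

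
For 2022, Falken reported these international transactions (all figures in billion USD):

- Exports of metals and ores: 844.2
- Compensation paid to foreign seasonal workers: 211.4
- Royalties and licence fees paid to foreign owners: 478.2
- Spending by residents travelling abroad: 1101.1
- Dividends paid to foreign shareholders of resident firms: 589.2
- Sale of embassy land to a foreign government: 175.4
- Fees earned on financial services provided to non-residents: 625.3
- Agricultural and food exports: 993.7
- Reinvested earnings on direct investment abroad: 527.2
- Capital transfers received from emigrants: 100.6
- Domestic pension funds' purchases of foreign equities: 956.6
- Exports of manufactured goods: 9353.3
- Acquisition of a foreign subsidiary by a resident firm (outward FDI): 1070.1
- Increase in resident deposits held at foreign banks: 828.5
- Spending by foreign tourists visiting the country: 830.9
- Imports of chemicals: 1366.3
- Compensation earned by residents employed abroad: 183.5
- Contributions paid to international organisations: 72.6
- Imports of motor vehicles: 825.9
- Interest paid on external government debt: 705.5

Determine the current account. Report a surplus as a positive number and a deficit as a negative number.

8007.9

Goods: 844.2 + 993.7 - 825.9 - 1366.3 + 9353.3 = 8999.0
Services: 830.9 - 1101.1 + 625.3 - 478.2 = -123.1
Primary income: 527.2 - 211.4 + 183.5 - 705.5 - 589.2 = -795.4
Secondary income: -72.6
Current account = 8999.0 + (-123.1) + (-795.4) + (-72.6) = 8007.9
(Excluded from the current account — capital account: sale of embassy land to a foreign government 175.4, capital transfers received from emigrants 100.6; financial account: domestic pension funds' purchases of foreign equities 956.6, acquisition of a foreign subsidiary by a resident firm (outward FDI) 1070.1, increase in resident deposits held at foreign banks 828.5.)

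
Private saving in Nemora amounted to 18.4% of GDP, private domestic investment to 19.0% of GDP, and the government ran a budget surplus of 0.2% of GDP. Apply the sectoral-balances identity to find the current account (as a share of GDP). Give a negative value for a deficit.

-0.4

By the sectoral-balances identity, CA = (S_private - I) + (T - G).
Private balance = 18.4 - 19.0 = -0.6
Government balance (T - G) = 0.2
CA = -0.6 + 0.2 = -0.4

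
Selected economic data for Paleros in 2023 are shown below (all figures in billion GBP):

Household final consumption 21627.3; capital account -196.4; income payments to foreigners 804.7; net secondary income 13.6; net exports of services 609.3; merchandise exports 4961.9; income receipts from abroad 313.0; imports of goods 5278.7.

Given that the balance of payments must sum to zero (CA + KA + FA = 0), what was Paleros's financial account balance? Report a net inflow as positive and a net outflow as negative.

Goods balance = 4961.9 - 5278.7 = -316.8
Services balance = 609.3
Trade balance (goods + services) = -316.8 + 609.3 = 292.5
Net primary income = 313.0 - 804.7 = -491.7
Net secondary income = 13.6
Current account = 292.5 + (-491.7) + 13.6 = -185.6
Financial account = -(-185.6 + (-196.4)) = 382.0

382.0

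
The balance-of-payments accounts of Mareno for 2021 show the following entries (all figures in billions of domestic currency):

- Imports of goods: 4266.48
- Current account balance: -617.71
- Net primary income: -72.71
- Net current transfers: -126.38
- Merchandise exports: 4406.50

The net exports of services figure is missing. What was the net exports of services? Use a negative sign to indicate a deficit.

-558.64

Current account = goods balance + services balance + net primary income + net secondary income
Sum of the known components = -59.07
Net exports of services = CA - (known components) = -617.71 - (-59.07) = -558.64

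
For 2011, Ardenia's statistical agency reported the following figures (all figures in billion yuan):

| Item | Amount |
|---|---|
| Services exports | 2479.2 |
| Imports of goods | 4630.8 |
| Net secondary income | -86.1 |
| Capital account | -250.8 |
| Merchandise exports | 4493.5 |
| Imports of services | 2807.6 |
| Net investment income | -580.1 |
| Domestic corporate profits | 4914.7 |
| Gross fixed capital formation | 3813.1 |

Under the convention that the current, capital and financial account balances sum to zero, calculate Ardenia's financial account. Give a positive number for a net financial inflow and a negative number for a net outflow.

1382.7

Goods balance = 4493.5 - 4630.8 = -137.3
Services balance = 2479.2 - 2807.6 = -328.4
Trade balance (goods + services) = -137.3 + (-328.4) = -465.7
Net primary income = -580.1
Net secondary income = -86.1
Current account = -465.7 + (-580.1) + (-86.1) = -1131.9
Financial account = -(-1131.9 + (-250.8)) = 1382.7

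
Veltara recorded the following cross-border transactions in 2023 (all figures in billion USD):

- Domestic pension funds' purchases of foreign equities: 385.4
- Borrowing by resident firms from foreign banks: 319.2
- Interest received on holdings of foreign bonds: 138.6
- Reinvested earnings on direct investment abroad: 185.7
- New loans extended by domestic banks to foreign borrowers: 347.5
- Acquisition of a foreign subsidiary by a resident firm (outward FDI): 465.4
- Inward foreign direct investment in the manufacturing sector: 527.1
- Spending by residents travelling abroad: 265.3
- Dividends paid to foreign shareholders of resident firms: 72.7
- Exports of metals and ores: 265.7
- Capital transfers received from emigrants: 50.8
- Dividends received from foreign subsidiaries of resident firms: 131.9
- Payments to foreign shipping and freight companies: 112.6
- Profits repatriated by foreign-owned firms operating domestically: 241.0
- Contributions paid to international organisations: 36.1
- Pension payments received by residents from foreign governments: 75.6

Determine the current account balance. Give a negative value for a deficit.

Goods: 265.7
Services: -265.3 - 112.6 = -377.9
Primary income: 131.9 + 185.7 - 241.0 + 138.6 - 72.7 = 142.5
Secondary income: 75.6 - 36.1 = 39.5
Current account = 265.7 + (-377.9) + 142.5 + 39.5 = 69.8
(Excluded from the current account — financial account: domestic pension funds' purchases of foreign equities 385.4, borrowing by resident firms from foreign banks 319.2, new loans extended by domestic banks to foreign borrowers 347.5, acquisition of a foreign subsidiary by a resident firm (outward FDI) 465.4, inward foreign direct investment in the manufacturing sector 527.1; capital account: capital transfers received from emigrants 50.8.)

69.8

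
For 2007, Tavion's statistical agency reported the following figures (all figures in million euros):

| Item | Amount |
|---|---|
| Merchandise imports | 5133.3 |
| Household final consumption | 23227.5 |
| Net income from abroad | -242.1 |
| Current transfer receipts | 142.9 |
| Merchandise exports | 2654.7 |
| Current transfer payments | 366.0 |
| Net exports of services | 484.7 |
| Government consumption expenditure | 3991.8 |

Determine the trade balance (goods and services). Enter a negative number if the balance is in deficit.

Goods balance = 2654.7 - 5133.3 = -2478.6
Services balance = 484.7
Trade balance (goods + services) = -2478.6 + 484.7 = -1993.9

-1993.9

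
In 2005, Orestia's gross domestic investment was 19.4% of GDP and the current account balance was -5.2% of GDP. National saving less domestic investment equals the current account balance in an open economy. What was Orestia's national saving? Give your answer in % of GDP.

14.2

S - I = CA (net lending to the rest of the world).
S = I + CA = 19.4 + (-5.2) = 14.2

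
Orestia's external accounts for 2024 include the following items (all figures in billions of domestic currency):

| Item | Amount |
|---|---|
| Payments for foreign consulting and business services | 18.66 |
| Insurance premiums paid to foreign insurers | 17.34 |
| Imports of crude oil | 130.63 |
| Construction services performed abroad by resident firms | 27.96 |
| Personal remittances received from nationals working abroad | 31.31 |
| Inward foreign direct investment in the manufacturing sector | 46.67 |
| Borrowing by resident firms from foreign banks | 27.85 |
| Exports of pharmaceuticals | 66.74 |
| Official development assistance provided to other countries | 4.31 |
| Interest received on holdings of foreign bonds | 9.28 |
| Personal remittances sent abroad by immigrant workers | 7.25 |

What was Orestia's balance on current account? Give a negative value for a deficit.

-42.90

Goods: -130.63 + 66.74 = -63.89
Services: 27.96 - 17.34 - 18.66 = -8.04
Primary income: 9.28
Secondary income: -4.31 - 7.25 + 31.31 = 19.75
Current account = (-63.89) + (-8.04) + 9.28 + 19.75 = -42.90
(Excluded from the current account — financial account: inward foreign direct investment in the manufacturing sector 46.67, borrowing by resident firms from foreign banks 27.85.)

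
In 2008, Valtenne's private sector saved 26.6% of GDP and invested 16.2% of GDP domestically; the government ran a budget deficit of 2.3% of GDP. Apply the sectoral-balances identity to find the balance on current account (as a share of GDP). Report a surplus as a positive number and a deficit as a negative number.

8.1

By the sectoral-balances identity, CA = (S_private - I) + (T - G).
Private balance = 26.6 - 16.2 = 10.4
Government balance (T - G) = -2.3
CA = 10.4 + (-2.3) = 8.1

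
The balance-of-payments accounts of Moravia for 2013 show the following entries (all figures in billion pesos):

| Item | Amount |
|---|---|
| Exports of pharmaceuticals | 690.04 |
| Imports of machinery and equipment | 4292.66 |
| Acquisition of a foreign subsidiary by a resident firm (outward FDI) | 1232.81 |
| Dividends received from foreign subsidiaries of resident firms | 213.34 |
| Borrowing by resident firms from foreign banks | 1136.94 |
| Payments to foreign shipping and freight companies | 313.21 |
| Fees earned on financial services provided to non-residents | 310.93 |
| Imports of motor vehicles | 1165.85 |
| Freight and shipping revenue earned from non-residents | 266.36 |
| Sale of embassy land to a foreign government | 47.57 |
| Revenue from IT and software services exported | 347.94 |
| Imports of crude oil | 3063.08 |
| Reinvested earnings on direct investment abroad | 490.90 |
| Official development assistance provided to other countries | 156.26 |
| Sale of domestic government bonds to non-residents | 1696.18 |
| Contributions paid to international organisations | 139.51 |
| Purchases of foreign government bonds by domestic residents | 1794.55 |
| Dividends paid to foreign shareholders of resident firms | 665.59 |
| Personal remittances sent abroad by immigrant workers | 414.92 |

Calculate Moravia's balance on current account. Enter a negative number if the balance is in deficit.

Goods: -3063.08 - 1165.85 - 4292.66 + 690.04 = -7831.55
Services: 310.93 + 347.94 + 266.36 - 313.21 = 612.02
Primary income: -665.59 + 213.34 + 490.90 = 38.65
Secondary income: -156.26 - 139.51 - 414.92 = -710.69
Current account = (-7831.55) + 612.02 + 38.65 + (-710.69) = -7891.57
(Excluded from the current account — financial account: acquisition of a foreign subsidiary by a resident firm (outward FDI) 1232.81, borrowing by resident firms from foreign banks 1136.94, sale of domestic government bonds to non-residents 1696.18, purchases of foreign government bonds by domestic residents 1794.55; capital account: sale of embassy land to a foreign government 47.57.)

-7891.57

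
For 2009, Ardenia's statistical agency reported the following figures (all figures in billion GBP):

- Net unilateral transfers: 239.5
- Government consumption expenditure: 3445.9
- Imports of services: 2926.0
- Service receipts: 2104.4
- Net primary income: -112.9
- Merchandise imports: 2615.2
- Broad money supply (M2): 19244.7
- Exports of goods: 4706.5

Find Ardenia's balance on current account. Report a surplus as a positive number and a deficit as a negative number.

1396.3

Goods balance = 4706.5 - 2615.2 = 2091.3
Services balance = 2104.4 - 2926.0 = -821.6
Trade balance (goods + services) = 2091.3 + (-821.6) = 1269.7
Net primary income = -112.9
Net secondary income = 239.5
Current account = 1269.7 + (-112.9) + 239.5 = 1396.3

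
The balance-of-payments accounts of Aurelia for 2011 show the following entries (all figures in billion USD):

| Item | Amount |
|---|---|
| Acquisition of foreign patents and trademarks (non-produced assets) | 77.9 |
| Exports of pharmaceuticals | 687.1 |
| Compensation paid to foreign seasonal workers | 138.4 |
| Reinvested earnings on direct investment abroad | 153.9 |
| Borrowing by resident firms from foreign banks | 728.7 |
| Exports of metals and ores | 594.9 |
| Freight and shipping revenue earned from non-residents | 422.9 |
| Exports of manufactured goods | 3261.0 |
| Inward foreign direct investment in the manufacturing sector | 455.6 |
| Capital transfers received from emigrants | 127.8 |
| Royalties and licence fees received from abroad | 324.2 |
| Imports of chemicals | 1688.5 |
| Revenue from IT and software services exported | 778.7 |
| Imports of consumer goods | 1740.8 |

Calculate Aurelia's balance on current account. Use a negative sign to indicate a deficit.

Goods: -1688.5 + 3261.0 + 594.9 - 1740.8 + 687.1 = 1113.7
Services: 324.2 + 422.9 + 778.7 = 1525.8
Primary income: 153.9 - 138.4 = 15.5
Current account = 1113.7 + 1525.8 + 15.5 = 2655.0
(Excluded from the current account — capital account: acquisition of foreign patents and trademarks (non-produced assets) 77.9, capital transfers received from emigrants 127.8; financial account: borrowing by resident firms from foreign banks 728.7, inward foreign direct investment in the manufacturing sector 455.6.)

2655.0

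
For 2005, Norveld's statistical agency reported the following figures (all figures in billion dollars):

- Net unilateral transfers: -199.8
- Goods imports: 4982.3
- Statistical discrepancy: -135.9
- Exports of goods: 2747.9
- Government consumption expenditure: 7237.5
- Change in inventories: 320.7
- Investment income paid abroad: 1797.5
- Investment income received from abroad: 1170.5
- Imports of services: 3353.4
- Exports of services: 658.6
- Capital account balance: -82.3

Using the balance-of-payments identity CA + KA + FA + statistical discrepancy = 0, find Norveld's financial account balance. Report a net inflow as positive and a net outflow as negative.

Goods balance = 2747.9 - 4982.3 = -2234.4
Services balance = 658.6 - 3353.4 = -2694.8
Trade balance (goods + services) = -2234.4 + (-2694.8) = -4929.2
Net primary income = 1170.5 - 1797.5 = -627.0
Net secondary income = -199.8
Current account = -4929.2 + (-627.0) + (-199.8) = -5756.0
Financial account = -(-5756.0 + (-82.3) + (-135.9)) = 5974.2

5974.2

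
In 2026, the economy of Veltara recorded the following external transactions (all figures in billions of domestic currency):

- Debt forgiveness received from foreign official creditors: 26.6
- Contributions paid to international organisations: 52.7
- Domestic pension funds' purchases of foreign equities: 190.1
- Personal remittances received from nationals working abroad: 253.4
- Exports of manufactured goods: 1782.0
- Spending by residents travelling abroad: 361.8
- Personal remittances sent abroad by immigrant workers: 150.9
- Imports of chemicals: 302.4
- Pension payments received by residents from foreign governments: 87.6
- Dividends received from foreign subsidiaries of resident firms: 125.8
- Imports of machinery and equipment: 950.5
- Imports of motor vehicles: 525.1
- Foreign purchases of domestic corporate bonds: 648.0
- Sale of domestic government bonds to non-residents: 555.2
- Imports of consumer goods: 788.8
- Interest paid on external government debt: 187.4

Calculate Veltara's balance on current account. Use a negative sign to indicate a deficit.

-1070.8

Goods: 1782.0 - 788.8 - 302.4 - 950.5 - 525.1 = -784.8
Services: -361.8
Primary income: 125.8 - 187.4 = -61.6
Secondary income: 87.6 - 52.7 - 150.9 + 253.4 = 137.4
Current account = (-784.8) + (-361.8) + (-61.6) + 137.4 = -1070.8
(Excluded from the current account — capital account: debt forgiveness received from foreign official creditors 26.6; financial account: domestic pension funds' purchases of foreign equities 190.1, foreign purchases of domestic corporate bonds 648.0, sale of domestic government bonds to non-residents 555.2.)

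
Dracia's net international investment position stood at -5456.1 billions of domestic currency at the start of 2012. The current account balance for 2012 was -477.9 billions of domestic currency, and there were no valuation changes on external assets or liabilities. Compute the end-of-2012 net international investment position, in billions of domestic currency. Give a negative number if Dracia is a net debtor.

With no valuation effects, change in NIIP = current account = -477.9
End-of-year NIIP = -5456.1 + (-477.9) = -5934.0

-5934.0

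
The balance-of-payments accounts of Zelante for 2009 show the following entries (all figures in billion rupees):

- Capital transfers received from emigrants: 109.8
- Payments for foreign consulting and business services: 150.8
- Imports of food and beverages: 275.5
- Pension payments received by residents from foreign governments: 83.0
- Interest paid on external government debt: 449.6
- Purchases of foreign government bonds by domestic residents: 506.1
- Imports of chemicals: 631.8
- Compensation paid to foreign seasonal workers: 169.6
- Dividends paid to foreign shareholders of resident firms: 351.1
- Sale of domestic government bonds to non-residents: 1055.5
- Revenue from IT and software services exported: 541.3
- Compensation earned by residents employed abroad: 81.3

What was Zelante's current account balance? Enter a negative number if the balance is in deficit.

-1322.8

Goods: -275.5 - 631.8 = -907.3
Services: -150.8 + 541.3 = 390.5
Primary income: -169.6 - 351.1 - 449.6 + 81.3 = -889.0
Secondary income: 83.0
Current account = (-907.3) + 390.5 + (-889.0) + 83.0 = -1322.8
(Excluded from the current account — capital account: capital transfers received from emigrants 109.8; financial account: purchases of foreign government bonds by domestic residents 506.1, sale of domestic government bonds to non-residents 1055.5.)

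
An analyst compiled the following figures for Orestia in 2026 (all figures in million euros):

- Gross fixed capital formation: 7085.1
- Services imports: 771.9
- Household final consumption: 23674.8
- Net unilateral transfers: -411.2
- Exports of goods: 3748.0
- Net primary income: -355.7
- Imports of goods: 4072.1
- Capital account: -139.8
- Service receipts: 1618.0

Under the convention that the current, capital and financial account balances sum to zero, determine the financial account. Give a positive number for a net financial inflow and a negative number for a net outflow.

384.7

Goods balance = 3748.0 - 4072.1 = -324.1
Services balance = 1618.0 - 771.9 = 846.1
Trade balance (goods + services) = -324.1 + 846.1 = 522.0
Net primary income = -355.7
Net secondary income = -411.2
Current account = 522.0 + (-355.7) + (-411.2) = -244.9
Financial account = -(-244.9 + (-139.8)) = 384.7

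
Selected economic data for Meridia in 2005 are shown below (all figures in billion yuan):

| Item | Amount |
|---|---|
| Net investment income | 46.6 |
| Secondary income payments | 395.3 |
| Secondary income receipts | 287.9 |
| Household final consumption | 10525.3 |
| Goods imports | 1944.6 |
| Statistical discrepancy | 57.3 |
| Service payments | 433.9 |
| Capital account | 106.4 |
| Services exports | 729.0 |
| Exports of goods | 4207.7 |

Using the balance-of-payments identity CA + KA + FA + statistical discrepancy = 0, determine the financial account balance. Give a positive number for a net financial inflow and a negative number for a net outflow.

-2661.1

Goods balance = 4207.7 - 1944.6 = 2263.1
Services balance = 729.0 - 433.9 = 295.1
Trade balance (goods + services) = 2263.1 + 295.1 = 2558.2
Net primary income = 46.6
Net secondary income = 287.9 - 395.3 = -107.4
Current account = 2558.2 + 46.6 + (-107.4) = 2497.4
Financial account = -(2497.4 + 106.4 + 57.3) = -2661.1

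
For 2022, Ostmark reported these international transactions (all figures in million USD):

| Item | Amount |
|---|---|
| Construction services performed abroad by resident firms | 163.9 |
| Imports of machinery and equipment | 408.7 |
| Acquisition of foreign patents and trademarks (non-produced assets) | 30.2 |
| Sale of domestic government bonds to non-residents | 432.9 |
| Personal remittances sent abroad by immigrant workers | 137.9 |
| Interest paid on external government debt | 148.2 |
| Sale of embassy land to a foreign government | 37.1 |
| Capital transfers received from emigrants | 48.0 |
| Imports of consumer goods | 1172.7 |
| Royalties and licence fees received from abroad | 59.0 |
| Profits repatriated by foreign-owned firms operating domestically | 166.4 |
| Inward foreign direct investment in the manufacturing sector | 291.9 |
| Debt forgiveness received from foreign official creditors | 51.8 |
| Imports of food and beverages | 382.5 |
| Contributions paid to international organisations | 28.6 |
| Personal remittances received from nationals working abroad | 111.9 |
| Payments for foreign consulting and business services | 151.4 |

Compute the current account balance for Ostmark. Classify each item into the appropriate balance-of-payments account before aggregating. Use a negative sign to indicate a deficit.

-2261.6

Goods: -1172.7 - 382.5 - 408.7 = -1963.9
Services: 163.9 + 59.0 - 151.4 = 71.5
Primary income: -148.2 - 166.4 = -314.6
Secondary income: -28.6 + 111.9 - 137.9 = -54.6
Current account = (-1963.9) + 71.5 + (-314.6) + (-54.6) = -2261.6
(Excluded from the current account — capital account: acquisition of foreign patents and trademarks (non-produced assets) 30.2, sale of embassy land to a foreign government 37.1, capital transfers received from emigrants 48.0, debt forgiveness received from foreign official creditors 51.8; financial account: sale of domestic government bonds to non-residents 432.9, inward foreign direct investment in the manufacturing sector 291.9.)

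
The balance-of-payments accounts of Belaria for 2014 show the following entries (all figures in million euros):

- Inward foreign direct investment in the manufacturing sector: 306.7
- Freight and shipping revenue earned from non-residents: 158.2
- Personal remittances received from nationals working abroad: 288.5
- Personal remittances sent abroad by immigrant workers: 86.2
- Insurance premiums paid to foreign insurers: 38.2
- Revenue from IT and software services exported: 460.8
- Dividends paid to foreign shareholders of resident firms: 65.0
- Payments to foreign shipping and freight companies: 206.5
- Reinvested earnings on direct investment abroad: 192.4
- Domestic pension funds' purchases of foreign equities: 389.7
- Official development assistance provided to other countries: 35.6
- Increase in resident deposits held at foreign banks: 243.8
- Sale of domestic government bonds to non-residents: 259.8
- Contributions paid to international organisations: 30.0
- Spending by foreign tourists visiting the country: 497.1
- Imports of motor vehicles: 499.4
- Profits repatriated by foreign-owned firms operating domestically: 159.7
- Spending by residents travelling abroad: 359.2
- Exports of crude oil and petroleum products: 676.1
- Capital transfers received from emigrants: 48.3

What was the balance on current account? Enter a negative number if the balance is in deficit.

Goods: -499.4 + 676.1 = 176.7
Services: 497.1 - 206.5 + 158.2 + 460.8 - 38.2 - 359.2 = 512.2
Primary income: 192.4 - 159.7 - 65.0 = -32.3
Secondary income: -30.0 - 86.2 - 35.6 + 288.5 = 136.7
Current account = 176.7 + 512.2 + (-32.3) + 136.7 = 793.3
(Excluded from the current account — financial account: inward foreign direct investment in the manufacturing sector 306.7, domestic pension funds' purchases of foreign equities 389.7, increase in resident deposits held at foreign banks 243.8, sale of domestic government bonds to non-residents 259.8; capital account: capital transfers received from emigrants 48.3.)

793.3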